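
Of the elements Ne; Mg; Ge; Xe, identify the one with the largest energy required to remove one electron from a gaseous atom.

Ne

Ne is in period 2, group 18; Mg is in period 3, group 2; Ge is in period 4, group 14; Xe is in period 5, group 18.
First ionization energy rises across a period (greater Z_eff holds electrons more tightly) and falls down a group (valence electrons are farther from the nucleus).
Neither a single period nor a single group — weigh both effects.
Ge > Mg: the two effects oppose for this pair; the across-period effect wins (762 vs 738 kJ/mol).
Xe > Ge: period and group pull opposite ways; the across-period shift dominates (1170 vs 762 kJ/mol).
Ne > Xe: Ne sits above Xe in group 18, so the down-group effect alone puts Ne higher.
Tabulated first ionization energy (kJ/mol): Ne 2081, Mg 738, Ge 762, Xe 1170.
The largest energy required to remove one electron from a gaseous atom among these belongs to Ne.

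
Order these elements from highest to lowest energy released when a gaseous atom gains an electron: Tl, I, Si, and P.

Si is in period 3, group 14; P is in period 3, group 15; I is in period 5, group 17; Tl is in period 6, group 13.
Electron affinity generally becomes more exothermic across a period toward the halogens and less exothermic down a group.
Here both period and group differ, so the two effects have to be weighed against each other.
P > Tl: relative to Tl, both the across-period and down-group shifts push P's electron affinity up.
Si > P: this pair runs against the simple trend — see the exception note.
I > Si: the two effects oppose for this pair; the across-period effect wins (295 vs 134 kJ/mol).
Note the exception: Si has a higher electron affinity than P, contrary to the simple trend — adding an electron to P's half-filled 3p³ is unfavourable, so Si (3p²) has the more exothermic EA.
Approximate values (kJ/mol): Si 134, P 72, I 295, Tl 19.
So from highest to lowest: I > Si > P > Tl.

I > Si > P > Tl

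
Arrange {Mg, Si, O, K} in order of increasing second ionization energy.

After 1 electron has been removed, what remains? Mg⁺ still has 1 valence electron; Si⁺ still has 3 valence electrons; O⁺ still has 5 valence electrons; K⁺ is the bare [Ar] core.
Usually core removal costs more than valence removal, but here the competition is close: a tightly held n=2 valence electron can cost more to remove than an n=3 core electron, so the actual values have to decide it.
Valence configurations: Mg⁺ [Ne]3s¹, Si⁺ [Ne]3s²3p¹, O⁺ [He]2s²2p³.
Approximate IE_2 values (kJ/mol): Mg 1451, Si 1577, O 3388, K 3052.
Overall IE_2 order: Mg < Si < K < O.

Mg, Si, K, O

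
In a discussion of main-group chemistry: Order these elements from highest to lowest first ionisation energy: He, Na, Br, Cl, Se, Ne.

He, Ne, Cl, Br, Se, Na

He is in period 1, group 18; Ne is in period 2, group 18; Na is in period 3, group 1; Cl is in period 3, group 17; Se is in period 4, group 16; Br is in period 4, group 17.
IE₁ increases left→right with effective nuclear charge and decreases top→bottom as the valence shell moves farther out.
Here both period and group differ, so the two effects have to be weighed against each other.
Se > Na: the two effects oppose for this pair; the across-period effect wins (941 vs 496 kJ/mol).
Br > Se: both are in period 4; the period trend gives Br the larger value.
Cl > Br: Cl sits above Br in group 17, so the down-group effect alone puts Cl higher.
Ne > Cl: both effects reinforce here, so Ne is clearly the higher of the two.
He > Ne: they share group 18; the group trend gives He the larger value.
Approximate values (kJ/mol): He 2372, Ne 2081, Na 496, Cl 1251, Se 941, Br 1140.
So from highest to lowest: He > Ne > Cl > Br > Se > Na.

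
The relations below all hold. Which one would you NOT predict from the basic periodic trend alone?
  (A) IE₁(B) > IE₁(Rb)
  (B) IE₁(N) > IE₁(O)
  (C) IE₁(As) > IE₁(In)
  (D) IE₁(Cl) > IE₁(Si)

(B)

The general trend: IE₁ increases across a period and decreases down a group.
(A) B (period 2, group 13) vs Rb (period 5, group 1): the stated order agrees with the simple trend.
(B) N (period 2, group 15) vs O (period 2, group 16): the stated order contradicts the simple trend.
(C) As (period 4, group 15) vs In (period 5, group 13): the stated order agrees with the simple trend.
(D) Cl (period 3, group 17) vs Si (period 3, group 14): the stated order agrees with the simple trend.
The exception is (B): pairing an electron in O's 2p⁴ costs repulsion energy, so O ionizes more easily than half-filled N (2p³).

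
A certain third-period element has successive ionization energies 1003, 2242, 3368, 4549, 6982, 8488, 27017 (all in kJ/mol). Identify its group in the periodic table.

Look for the largest jump between consecutive ionization energies: IE7/IE6 ≈ 3.2, far larger than any earlier ratio.
That jump marks the point where a core electron is being removed. So the atom has 6 valence electrons.
A main-group element with 6 valence electrons is in group 16.

Group 16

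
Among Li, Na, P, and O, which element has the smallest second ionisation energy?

P

After 1 electron has been removed, what remains? Li⁺ is the bare [He] core; Na⁺ is the bare [Ne] core; P⁺ still has 4 valence electrons; O⁺ still has 5 valence electrons.
Breaking into a closed-shell core is much more expensive than removing a leftover valence electron — Na and Li have the largest IE_2 here.
Valence configurations: P⁺ [Ne]3s²3p², O⁺ [He]2s²2p³.
The numbers (kJ/mol): Li 7298, Na 4562, P 1907, O 3388.
So the second ionization energies run P < O < Na < Li.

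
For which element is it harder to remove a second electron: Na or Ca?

After 1 electron has been removed, what remains? Na⁺ is the bare [Ne] core; Ca⁺ still has 1 valence electron.
Pulling an electron out of a noble-gas core costs far more than removing a remaining valence electron, so Na sits at the high end of IE_2.
Tabulated IE_2 (kJ/mol): Na 4562, Ca 1145.
So the second ionization energies run Ca < Na.

Na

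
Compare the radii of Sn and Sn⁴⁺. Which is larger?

Forming Sn⁴⁺ removes 4 electrons from Sn. Fewer electrons for the same nuclear charge means less shielding and a higher Z_eff on the remaining electrons.
A cation is smaller than its parent atom: Sn⁴⁺ < Sn.

Sn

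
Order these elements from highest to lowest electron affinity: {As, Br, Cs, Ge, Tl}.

Br > Ge > As > Cs > Tl

Atoms with high Z_eff and room in the valence shell (especially the halogens) have the most exothermic electron affinities.
Neither a single period nor a single group — weigh both effects.
Cs > Tl: this pair runs against the simple trend — see the exception note.
As > Cs: both effects reinforce here, so As is clearly the higher of the two.
Ge > As: this pair runs against the simple trend — see the exception note.
Br > Ge: both are in period 4; the period trend gives Br the larger value.
Note the exception: Cs has a higher electron affinity than Tl, contrary to the simple trend — Tl's ns²np¹ configuration gives only a small electron affinity — the sparsely filled np subshell binds an added electron weakly.
Note the exception: Ge has a higher electron affinity than As, contrary to the simple trend — adding an electron to As's half-filled 4p³ is unfavourable, so Ge (4p²) has the more exothermic EA.
Tabulated electron affinity (kJ/mol): Ge 119, As 78, Br 325, Cs 46, Tl 19.
So from highest to lowest: Br > Ge > As > Cs > Tl.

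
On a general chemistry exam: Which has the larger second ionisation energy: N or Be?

N

After 1 electron has been removed, what remains? N⁺ still has 4 valence electrons; Be⁺ still has 1 valence electron.
All are still removing valence electrons, so compare the +1 ions as you would atoms: IE_2 generally rises across a period (higher Z_eff) and falls down a group (larger shell), subject to the usual subshell exceptions.
Valence configurations: N⁺ [He]2s²2p², Be⁺ [He]2s¹.
The numbers (kJ/mol): N 2856, Be 1757.
Overall IE_2 order: Be < N.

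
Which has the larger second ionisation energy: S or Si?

S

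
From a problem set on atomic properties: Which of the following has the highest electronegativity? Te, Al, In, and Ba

Al is in period 3, group 13; In is in period 5, group 13; Te is in period 5, group 16; Ba is in period 6, group 2.
EN rises left→right (higher Z_eff, smaller atoms) and falls top→bottom (larger, more shielded atoms).
Neither a single period nor a single group — weigh both effects.
Al > Ba: relative to Ba, both the across-period and down-group shifts push Al's electronegativity up.
In > Al: this pair runs against the simple trend — see the exception note.
Te > In: Te lies to the right of In in period 5, so the across-period effect alone puts Te higher.
Note the exception: In has a higher electronegativity than Al, contrary to the simple trend — poor shielding by filled d (and f) subshells raises the heavier element's effective nuclear charge more than the simple down-group trend predicts.
For reference (Pauling): Al 1.61, In 1.78, Te 2.10, Ba 0.89.
The highest electronegativity among these belongs to Te.

Te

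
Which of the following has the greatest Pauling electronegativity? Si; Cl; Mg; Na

Cl

Na is in period 3, group 1; Mg is in period 3, group 2; Si is in period 3, group 14; Cl is in period 3, group 17.
EN rises left→right (higher Z_eff, smaller atoms) and falls top→bottom (larger, more shielded atoms).
All lie in period 3, so electronegativity increases left to right.
The greatest Pauling electronegativity among these belongs to Cl.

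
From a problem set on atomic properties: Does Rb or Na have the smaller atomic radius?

Across a period the added protons contract the valence shell; down a group each new principal shell makes the atom larger.
All are in group 1, so atomic radius increases down the group.
So Na has the smaller atomic radius (Na < Rb).

Na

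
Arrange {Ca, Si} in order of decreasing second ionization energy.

IE_2 is the cost of taking one more electron from the +1 cation: Ca⁺ still has 1 valence electron; Si⁺ still has 3 valence electrons.
All are still removing valence electrons, so compare the +1 ions as you would atoms: IE_2 generally rises across a period (higher Z_eff) and falls down a group (larger shell), subject to the usual subshell exceptions.
Valence configurations: Ca⁺ [Ar]4s¹, Si⁺ [Ne]3s²3p¹.
Approximate IE_2 values (kJ/mol): Ca 1145, Si 1577.
Overall IE_2 order: Ca < Si.

Si > Ca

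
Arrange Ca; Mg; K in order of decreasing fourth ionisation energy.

Consider each +3 ion: Ca³⁺ is already 1 electron into the core; Mg³⁺ is already 1 electron into the core; K³⁺ is already 2 electrons into the core.
All of these are removing an electron from a noble-gas core or deeper; the smaller core (lower principal quantum number) is held far more tightly, and within a period the higher nuclear charge binds the same core more tightly.
The numbers (kJ/mol): Ca 6491, Mg 10543, K 5877.
Overall IE_4 order: K < Ca < Mg.

Mg, Ca, K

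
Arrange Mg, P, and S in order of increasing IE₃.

Consider each +2 ion: Mg²⁺ is the bare [Ne] core; P²⁺ still has 3 valence electrons; S²⁺ still has 4 valence electrons.
Core electrons are held far more tightly than valence electrons, so Mg tops the IE_3 order.
Valence configurations: P²⁺ [Ne]3s²3p¹, S²⁺ [Ne]3s²3p².
The numbers (kJ/mol): Mg 7733, P 2914, S 3357.
Hence IE_3: P < S < Mg.

P, S, Mg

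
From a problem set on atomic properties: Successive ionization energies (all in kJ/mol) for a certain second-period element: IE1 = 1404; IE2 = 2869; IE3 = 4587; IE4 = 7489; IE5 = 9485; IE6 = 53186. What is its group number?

Look for the largest jump between consecutive ionization energies: IE6/IE5 ≈ 5.6, far larger than any earlier ratio.
That jump marks the point where a core electron is being removed. So the atom has 5 valence electrons.
A main-group element with 5 valence electrons is in group 15.

Group 15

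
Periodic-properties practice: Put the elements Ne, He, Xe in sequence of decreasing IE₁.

He is in period 1, group 18; Ne is in period 2, group 18; Xe is in period 5, group 18.
First ionization energy rises across a period (greater Z_eff holds electrons more tightly) and falls down a group (valence electrons are farther from the nucleus).
All are in group 18, so first ionization energy increases up the group.
So from highest to lowest: He > Ne > Xe.

He > Ne > Xe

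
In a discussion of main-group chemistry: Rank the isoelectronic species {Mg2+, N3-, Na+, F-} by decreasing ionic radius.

N3- > F- > Na+ > Mg2+

All of these have 10 electrons, so size is governed by nuclear charge alone: the more protons, the stronger the pull on the same electron cloud, and the smaller the ion.
Nuclear charges: Mg2+ (Z=12), Na+ (Z=11), F- (Z=9), N3- (Z=7).
Largest to smallest: N3- > F- > Na+ > Mg2+.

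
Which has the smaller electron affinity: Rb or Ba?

Ba

Rb is in period 5, group 1; Ba is in period 6, group 2.
Atoms with high Z_eff and room in the valence shell (especially the halogens) have the most exothermic electron affinities.
These sit on a diagonal, where the across-period and down-group effects partly cancel.
Rb > Ba: the two effects oppose for this pair; the down-group effect wins (47 vs 14 kJ/mol).
For reference (kJ/mol): Rb 47, Ba 14.
So Ba has the smaller electron affinity (Ba < Rb).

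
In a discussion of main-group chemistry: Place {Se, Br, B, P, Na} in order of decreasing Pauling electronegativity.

Br, Se, P, B, Na

B is in period 2, group 13; Na is in period 3, group 1; P is in period 3, group 15; Se is in period 4, group 16; Br is in period 4, group 17.
Electronegativity increases across a period and decreases down a group, tracking effective nuclear charge and atomic size.
Neither a single period nor a single group — weigh both effects.
B > Na: relative to Na, both the across-period and down-group shifts push B's electronegativity up.
P > B: the two effects oppose for this pair; the across-period effect wins (2.19 vs 2.04).
Se > P: period and group pull opposite ways; the across-period shift dominates (2.55 vs 2.19).
Br > Se: both are in period 4; the period trend gives Br the larger value.
For reference (Pauling): B 2.04, Na 0.93, P 2.19, Se 2.55, Br 2.96.
So from highest to lowest: Br > Se > P > B > Na.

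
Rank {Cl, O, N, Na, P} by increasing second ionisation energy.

Consider each +1 ion: Cl⁺ still has 6 valence electrons; O⁺ still has 5 valence electrons; N⁺ still has 4 valence electrons; Na⁺ is the bare [Ne] core; P⁺ still has 4 valence electrons.
Core electrons are held far more tightly than valence electrons, so Na tops the IE_2 order.
Valence configurations: Cl⁺ [Ne]3s²3p⁴, O⁺ [He]2s²2p³, N⁺ [He]2s²2p², P⁺ [Ne]3s²3p².
Approximate IE_2 values (kJ/mol): Cl 2298, O 3388, N 2856, Na 4562, P 1907.
Putting it together, IE_2: P < Cl < N < O < Na.

P < Cl < N < O < Na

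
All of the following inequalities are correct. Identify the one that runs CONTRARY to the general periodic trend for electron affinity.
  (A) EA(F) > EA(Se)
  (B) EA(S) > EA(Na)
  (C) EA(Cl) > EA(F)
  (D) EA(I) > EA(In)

(C)

The general trend: electron affinity increases across a period and decreases down a group.
(A) F (period 2, group 17) vs Se (period 4, group 16): the stated order agrees with the simple trend.
(B) S (period 3, group 16) vs Na (period 3, group 1): the stated order agrees with the simple trend.
(C) Cl (period 3, group 17) vs F (period 2, group 17): the stated order contradicts the simple trend.
(D) I (period 5, group 17) vs In (period 5, group 13): the stated order agrees with the simple trend.
The exception is (C): F's small 2p subshell makes the incoming electron feel strong e⁻–e⁻ repulsion, so Cl actually releases more energy on gaining an electron.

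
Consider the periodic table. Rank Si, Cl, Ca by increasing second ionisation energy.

After 1 electron has been removed, what remains? Si⁺ still has 3 valence electrons; Cl⁺ still has 6 valence electrons; Ca⁺ still has 1 valence electron.
All are still removing valence electrons, so compare the +1 ions as you would atoms: IE_2 generally rises across a period (higher Z_eff) and falls down a group (larger shell), subject to the usual subshell exceptions.
Valence configurations: Si⁺ [Ne]3s²3p¹, Cl⁺ [Ne]3s²3p⁴, Ca⁺ [Ar]4s¹.
Approximate IE_2 values (kJ/mol): Si 1577, Cl 2298, Ca 1145.
So the second ionization energies run Ca < Si < Cl.

Ca < Si < Cl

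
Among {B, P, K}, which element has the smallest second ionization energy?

P

The second ionization energy removes an electron from the +1 ion. For each element: B⁺ still has 2 valence electrons; P⁺ still has 4 valence electrons; K⁺ is the bare [Ar] core.
Pulling an electron out of a noble-gas core costs far more than removing a remaining valence electron, so K sits at the high end of IE_2.
Valence configurations: B⁺ [He]2s², P⁺ [Ne]3s²3p².
The numbers (kJ/mol): B 2427, P 1907, K 3052.
So the second ionization energies run P < B < K.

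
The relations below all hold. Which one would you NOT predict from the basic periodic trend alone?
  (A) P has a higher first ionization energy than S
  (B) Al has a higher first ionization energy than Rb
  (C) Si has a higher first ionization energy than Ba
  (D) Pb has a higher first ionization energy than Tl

The general trend: first ionization energy increases across a period and decreases down a group.
(A) P (period 3, group 15) vs S (period 3, group 16): the stated order contradicts the simple trend.
(B) Al (period 3, group 13) vs Rb (period 5, group 1): the stated order agrees with the simple trend.
(C) Si (period 3, group 14) vs Ba (period 6, group 2): the stated order agrees with the simple trend.
(D) Pb (period 6, group 14) vs Tl (period 6, group 13): the stated order agrees with the simple trend.
The exception is (A): S (3p⁴) ionizes more easily than half-filled P (3p³) because the paired 3p electron in S is pushed out by e⁻–e⁻ repulsion.

(A)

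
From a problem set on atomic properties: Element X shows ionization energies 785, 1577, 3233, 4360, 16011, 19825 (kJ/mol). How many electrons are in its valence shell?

Look for the largest jump between consecutive ionization energies: IE5/IE4 ≈ 3.7, far larger than any earlier ratio.
That jump marks the point where a core electron is being removed. So the atom has 4 valence electrons.

4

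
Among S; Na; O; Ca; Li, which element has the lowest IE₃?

S

IE_3 is the cost of taking one more electron from the +2 cation: S²⁺ still has 4 valence electrons; Na²⁺ is already 1 electron into the core; O²⁺ still has 4 valence electrons; Ca²⁺ is the bare [Ar] core; Li²⁺ is already 1 electron into the core.
Usually core removal costs more than valence removal, but here the competition is close: a tightly held n=2 valence electron can cost more to remove than an n=3 core electron, so the actual values have to decide it.
Valence configurations: S²⁺ [Ne]3s²3p², O²⁺ [He]2s²2p².
Tabulated IE_3 (kJ/mol): S 3357, Na 6910, O 5300, Ca 4912, Li 11815.
Hence IE_3: S < Ca < O < Na < Li.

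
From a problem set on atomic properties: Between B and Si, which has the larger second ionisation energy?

B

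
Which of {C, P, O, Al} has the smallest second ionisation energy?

Al

After 1 electron has been removed, what remains? C⁺ still has 3 valence electrons; P⁺ still has 4 valence electrons; O⁺ still has 5 valence electrons; Al⁺ still has 2 valence electrons.
All are still removing valence electrons, so compare the +1 ions as you would atoms: IE_2 generally rises across a period (higher Z_eff) and falls down a group (larger shell), subject to the usual subshell exceptions.
Valence configurations: C⁺ [He]2s²2p¹, P⁺ [Ne]3s²3p², O⁺ [He]2s²2p³, Al⁺ [Ne]3s².
Approximate IE_2 values (kJ/mol): C 2353, P 1907, O 3388, Al 1817.
Putting it together, IE_2: Al < P < C < O.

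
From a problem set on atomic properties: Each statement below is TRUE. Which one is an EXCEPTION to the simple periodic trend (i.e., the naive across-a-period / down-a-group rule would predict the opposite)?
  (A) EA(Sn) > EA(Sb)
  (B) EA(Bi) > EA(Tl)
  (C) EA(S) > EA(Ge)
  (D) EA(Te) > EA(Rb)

(A)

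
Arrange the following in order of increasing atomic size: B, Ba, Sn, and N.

Moving right in a period, electrons are added to the same shell under a stronger nuclear pull, so atoms get smaller; moving down, a new shell is opened and atoms get larger.
Neither a single period nor a single group — weigh both effects.
B > N: both are in period 2; the period trend gives B the larger value.
Sn > B: the two effects oppose for this pair; the down-group effect wins (140 vs 85 pm).
Ba > Sn: relative to Sn, both the across-period and down-group shifts push Ba's atomic radius up.
For reference (pm): B 85, N 71, Sn 140, Ba 196.
So from smallest to largest: N < B < Sn < Ba.

N, B, Sn, Ba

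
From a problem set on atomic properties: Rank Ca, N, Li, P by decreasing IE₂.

Li, N, P, Ca

After 1 electron has been removed, what remains? Ca⁺ still has 1 valence electron; N⁺ still has 4 valence electrons; Li⁺ is the bare [He] core; P⁺ still has 4 valence electrons.
Breaking into a closed-shell core is much more expensive than removing a leftover valence electron — Li has the largest IE_2 here.
Valence configurations: Ca⁺ [Ar]4s¹, N⁺ [He]2s²2p², P⁺ [Ne]3s²3p².
Approximate IE_2 values (kJ/mol): Ca 1145, N 2856, Li 7298, P 1907.
Overall IE_2 order: Ca < P < N < Li.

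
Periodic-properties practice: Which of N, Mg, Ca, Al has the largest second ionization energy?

IE_2 is the cost of taking one more electron from the +1 cation: N⁺ still has 4 valence electrons; Mg⁺ still has 1 valence electron; Ca⁺ still has 1 valence electron; Al⁺ still has 2 valence electrons.
All are still removing valence electrons, so compare the +1 ions as you would atoms: IE_2 generally rises across a period (higher Z_eff) and falls down a group (larger shell), subject to the usual subshell exceptions.
Valence configurations: N⁺ [He]2s²2p², Mg⁺ [Ne]3s¹, Ca⁺ [Ar]4s¹, Al⁺ [Ne]3s².
Approximate IE_2 values (kJ/mol): N 2856, Mg 1451, Ca 1145, Al 1817.
Putting it together, IE_2: Ca < Mg < Al < N.

N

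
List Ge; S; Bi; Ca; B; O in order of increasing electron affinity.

Ca < B < Bi < Ge < O < S

Electron affinity generally becomes more exothermic across a period toward the halogens and less exothermic down a group.
Neither a single period nor a single group — weigh both effects.
B > Ca: both effects reinforce here, so B is clearly the higher of the two.
Bi > B: the two effects oppose for this pair; the across-period effect wins (91 vs 27 kJ/mol).
Ge > Bi: the two effects oppose for this pair; the down-group effect wins (119 vs 91 kJ/mol).
O > Ge: both effects reinforce here, so O is clearly the higher of the two.
S > O: this pair runs against the simple trend — see the exception note.
Note the exception: S has a higher electron affinity than O, contrary to the simple trend — the compact 2p subshell of O repels the added electron more than S's larger 3p does.
For reference (kJ/mol): B 27, O 141, S 200, Ca 2, Ge 119, Bi 91.
So from lowest to highest: Ca < B < Bi < Ge < O < S.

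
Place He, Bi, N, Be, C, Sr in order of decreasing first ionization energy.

He, N, C, Be, Bi, Sr

Removing the outermost electron gets harder across a period and easier down a group.
These span different periods and groups, so the two trends combine.
Bi > Sr: the two effects oppose for this pair; the across-period effect wins (703 vs 550 kJ/mol).
Be > Bi: the two effects oppose for this pair; the down-group effect wins (900 vs 703 kJ/mol).
C > Be: C lies to the right of Be in period 2, so the across-period effect alone puts C higher.
N > C: N lies to the right of C in period 2, so the across-period effect alone puts N higher.
He > N: relative to N, both the across-period and down-group shifts push He's first ionization energy up.
Approximate values (kJ/mol): He 2372, Be 900, C 1086, N 1402, Sr 550, Bi 703.
So from highest to lowest: He > N > C > Be > Bi > Sr.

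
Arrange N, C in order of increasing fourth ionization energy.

After 3 electrons have been removed, what remains? N³⁺ still has 2 valence electrons; C³⁺ still has 1 valence electron.
All are still removing valence electrons, so compare the +3 ions as you would atoms: IE_4 generally rises across a period (higher Z_eff) and falls down a group (larger shell), subject to the usual subshell exceptions.
Valence configurations: N³⁺ [He]2s², C³⁺ [He]2s¹.
The numbers (kJ/mol): N 7475, C 6223.
So the fourth ionization energies run C < N.

C < N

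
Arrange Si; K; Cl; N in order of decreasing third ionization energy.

Consider each +2 ion: Si²⁺ still has 2 valence electrons; K²⁺ is already 1 electron into the core; Cl²⁺ still has 5 valence electrons; N²⁺ still has 3 valence electrons.
Usually core removal costs more than valence removal, but here the competition is close: a tightly held n=2 valence electron can cost more to remove than an n=3 core electron, so the actual values have to decide it.
Valence configurations: Si²⁺ [Ne]3s², Cl²⁺ [Ne]3s²3p³, N²⁺ [He]2s²2p¹.
The numbers (kJ/mol): Si 3232, K 4420, Cl 3822, N 4578.
Putting it together, IE_3: Si < Cl < K < N.

N > K > Cl > Si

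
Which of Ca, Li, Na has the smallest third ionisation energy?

Ca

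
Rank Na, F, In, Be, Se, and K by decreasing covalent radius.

K, Na, In, Se, Be, F

Be is in period 2, group 2; F is in period 2, group 17; Na is in period 3, group 1; K is in period 4, group 1; Se is in period 4, group 16; In is in period 5, group 13.
Moving right in a period, electrons are added to the same shell under a stronger nuclear pull, so atoms get smaller; moving down, a new shell is opened and atoms get larger.
Neither a single period nor a single group — weigh both effects.
Be > F: Be lies to the left of F in period 2, so the across-period effect alone puts Be larger.
Se > Be: period and group pull opposite ways; the down-group shift dominates (116 vs 102 pm).
In > Se: both effects reinforce here, so In is clearly the larger of the two.
Na > In: period and group pull opposite ways; the across-period shift dominates (155 vs 142 pm).
K > Na: they share group 1; the group trend gives K the larger value.
For reference (pm): Be 102, F 64, Na 155, K 196, Se 116, In 142.
So from largest to smallest: K > Na > In > Se > Be > F.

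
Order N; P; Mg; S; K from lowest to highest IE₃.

After 2 electrons have been removed, what remains? N²⁺ still has 3 valence electrons; P²⁺ still has 3 valence electrons; Mg²⁺ is the bare [Ne] core; S²⁺ still has 4 valence electrons; K²⁺ is already 1 electron into the core.
Usually core removal costs more than valence removal, but here the competition is close: a tightly held n=2 valence electron can cost more to remove than an n=3 core electron, so the actual values have to decide it.
Valence configurations: N²⁺ [He]2s²2p¹, P²⁺ [Ne]3s²3p¹, S²⁺ [Ne]3s²3p².
The numbers (kJ/mol): N 4578, P 2914, Mg 7733, S 3357, K 4420.
So the third ionization energies run P < S < K < N < Mg.

P < S < K < N < Mg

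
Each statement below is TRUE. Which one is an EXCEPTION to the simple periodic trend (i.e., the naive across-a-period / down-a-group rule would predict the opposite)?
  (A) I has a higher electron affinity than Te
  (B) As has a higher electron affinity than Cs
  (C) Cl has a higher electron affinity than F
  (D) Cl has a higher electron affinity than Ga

The general trend: electron affinity increases across a period and decreases down a group.
(A) I (period 5, group 17) vs Te (period 5, group 16): the stated order agrees with the simple trend.
(B) As (period 4, group 15) vs Cs (period 6, group 1): the stated order agrees with the simple trend.
(C) Cl (period 3, group 17) vs F (period 2, group 17): the stated order contradicts the simple trend.
(D) Cl (period 3, group 17) vs Ga (period 4, group 13): the stated order agrees with the simple trend.
The exception is (C): F's small 2p subshell makes the incoming electron feel strong e⁻–e⁻ repulsion, so Cl actually releases more energy on gaining an electron.

(C)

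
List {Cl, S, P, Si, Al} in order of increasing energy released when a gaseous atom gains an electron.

Al, P, Si, S, Cl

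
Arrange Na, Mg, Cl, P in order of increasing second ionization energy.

The second ionization energy removes an electron from the +1 ion. For each element: Na⁺ is the bare [Ne] core; Mg⁺ still has 1 valence electron; Cl⁺ still has 6 valence electrons; P⁺ still has 4 valence electrons.
Breaking into a closed-shell core is much more expensive than removing a leftover valence electron — Na has the largest IE_2 here.
Valence configurations: Mg⁺ [Ne]3s¹, Cl⁺ [Ne]3s²3p⁴, P⁺ [Ne]3s²3p².
Approximate IE_2 values (kJ/mol): Na 4562, Mg 1451, Cl 2298, P 1907.
Overall IE_2 order: Mg < P < Cl < Na.

Mg < P < Cl < Na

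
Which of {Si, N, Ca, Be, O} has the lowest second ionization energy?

Ca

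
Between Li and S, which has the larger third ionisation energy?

Consider each +2 ion: Li²⁺ is already 1 electron into the core; S²⁺ still has 4 valence electrons.
Core electrons are held far more tightly than valence electrons, so Li tops the IE_3 order.
Approximate IE_3 values (kJ/mol): Li 11815, S 3357.
So the third ionization energies run S < Li.

Li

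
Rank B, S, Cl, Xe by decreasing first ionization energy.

Cl, Xe, S, B

B is in period 2, group 13; S is in period 3, group 16; Cl is in period 3, group 17; Xe is in period 5, group 18.
IE₁ increases left→right with effective nuclear charge and decreases top→bottom as the valence shell moves farther out.
Here both period and group differ, so the two effects have to be weighed against each other.
S > B: the two effects oppose for this pair; the across-period effect wins (1000 vs 801 kJ/mol).
Xe > S: period and group pull opposite ways; the across-period shift dominates (1170 vs 1000 kJ/mol).
Cl > Xe: period and group pull opposite ways; the down-group shift dominates (1251 vs 1170 kJ/mol).
For reference (kJ/mol): B 801, S 1000, Cl 1251, Xe 1170.
So from highest to lowest: Cl > Xe > S > B.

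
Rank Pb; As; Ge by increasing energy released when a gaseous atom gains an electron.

Ge is in period 4, group 14; As is in period 4, group 15; Pb is in period 6, group 14.
Atoms with high Z_eff and room in the valence shell (especially the halogens) have the most exothermic electron affinities.
Here both period and group differ, so the two effects have to be weighed against each other.
As > Pb: both effects reinforce here, so As is clearly the higher of the two.
Ge > As: this pair runs against the simple trend — see the exception note.
Note the exception: Ge has a higher electron affinity than As, contrary to the simple trend — adding an electron to As's half-filled 4p³ is unfavourable, so Ge (4p²) has the more exothermic EA.
Approximate values (kJ/mol): Ge 119, As 78, Pb 35.
So from lowest to highest: Pb < As < Ge.

Pb < As < Ge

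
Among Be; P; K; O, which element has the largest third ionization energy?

The third ionization energy removes an electron from the +2 ion. For each element: Be²⁺ is the bare [He] core; P²⁺ still has 3 valence electrons; K²⁺ is already 1 electron into the core; O²⁺ still has 4 valence electrons.
Usually core removal costs more than valence removal, but here the competition is close: a tightly held n=2 valence electron can cost more to remove than an n=3 core electron, so the actual values have to decide it.
Valence configurations: P²⁺ [Ne]3s²3p¹, O²⁺ [He]2s²2p².
Approximate IE_3 values (kJ/mol): Be 14849, P 2914, K 4420, O 5300.
Putting it together, IE_3: P < K < O < Be.

Be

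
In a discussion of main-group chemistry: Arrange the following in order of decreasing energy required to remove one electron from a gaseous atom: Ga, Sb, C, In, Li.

C > Sb > Ga > In > Li

Li is in period 2, group 1; C is in period 2, group 14; Ga is in period 4, group 13; In is in period 5, group 13; Sb is in period 5, group 15.
Across a period the outer electron is held more tightly (higher IE₁); down a group it sits in a higher shell, more shielded, and comes off more easily.
Here both period and group differ, so the two effects have to be weighed against each other.
In > Li: period and group pull opposite ways; the across-period shift dominates (558 vs 520 kJ/mol).
Ga > In: they share group 13; the group trend gives Ga the larger value.
Sb > Ga: period and group pull opposite ways; the across-period shift dominates (831 vs 579 kJ/mol).
C > Sb: the two effects oppose for this pair; the down-group effect wins (1086 vs 831 kJ/mol).
For reference (kJ/mol): Li 520, C 1086, Ga 579, In 558, Sb 831.
So from highest to lowest: C > Sb > Ga > In > Li.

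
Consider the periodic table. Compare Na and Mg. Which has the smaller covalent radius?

Na is in period 3, group 1; Mg is in period 3, group 2.
Atomic radius shrinks across a period as nuclear charge pulls the same shell inward, and grows down a group as new shells are added.
All lie in period 3, so atomic radius increases right to left.
So Mg has the smaller covalent radius (Mg < Na).

Mg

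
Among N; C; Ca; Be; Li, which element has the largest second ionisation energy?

Li

After 1 electron has been removed, what remains? N⁺ still has 4 valence electrons; C⁺ still has 3 valence electrons; Ca⁺ still has 1 valence electron; Be⁺ still has 1 valence electron; Li⁺ is the bare [He] core.
Breaking into a closed-shell core is much more expensive than removing a leftover valence electron — Li has the largest IE_2 here.
Valence configurations: N⁺ [He]2s²2p², C⁺ [He]2s²2p¹, Ca⁺ [Ar]4s¹, Be⁺ [He]2s¹.
The numbers (kJ/mol): N 2856, C 2353, Ca 1145, Be 1757, Li 7298.
Putting it together, IE_2: Ca < Be < C < N < Li.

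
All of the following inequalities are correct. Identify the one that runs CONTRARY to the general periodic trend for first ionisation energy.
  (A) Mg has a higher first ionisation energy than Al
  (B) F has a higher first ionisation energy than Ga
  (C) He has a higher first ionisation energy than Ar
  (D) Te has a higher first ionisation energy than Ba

(A)

The general trend: first ionisation energy increases across a period and decreases down a group.
(A) Mg (period 3, group 2) vs Al (period 3, group 13): the stated order contradicts the simple trend.
(B) F (period 2, group 17) vs Ga (period 4, group 13): the stated order agrees with the simple trend.
(C) He (period 1, group 18) vs Ar (period 3, group 18): the stated order agrees with the simple trend.
(D) Te (period 5, group 16) vs Ba (period 6, group 2): the stated order agrees with the simple trend.
The exception is (A): Al's single 3p electron is easier to remove than one from Mg's filled 3s².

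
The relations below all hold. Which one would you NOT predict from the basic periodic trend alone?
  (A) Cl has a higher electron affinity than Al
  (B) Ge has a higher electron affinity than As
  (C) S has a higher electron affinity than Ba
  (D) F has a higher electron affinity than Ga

The general trend: electron affinity increases across a period and decreases down a group.
(A) Cl (period 3, group 17) vs Al (period 3, group 13): the stated order agrees with the simple trend.
(B) Ge (period 4, group 14) vs As (period 4, group 15): the stated order contradicts the simple trend.
(C) S (period 3, group 16) vs Ba (period 6, group 2): the stated order agrees with the simple trend.
(D) F (period 2, group 17) vs Ga (period 4, group 13): the stated order agrees with the simple trend.
The exception is (B): adding an electron to As's half-filled 4p³ is unfavourable, so Ge (4p²) has the more exothermic EA.

(B)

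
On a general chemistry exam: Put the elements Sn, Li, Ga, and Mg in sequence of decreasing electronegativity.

Li is in period 2, group 1; Mg is in period 3, group 2; Ga is in period 4, group 13; Sn is in period 5, group 14.
EN rises left→right (higher Z_eff, smaller atoms) and falls top→bottom (larger, more shielded atoms).
A diagonal step moves right (one effect) and down (the opposite effect) at once.
Mg > Li: period and group pull opposite ways; the across-period shift dominates (1.31 vs 0.98).
Ga > Mg: period and group pull opposite ways; the across-period shift dominates (1.81 vs 1.31).
Sn > Ga: the two effects oppose for this pair; the across-period effect wins (1.96 vs 1.81).
For reference (Pauling): Li 0.98, Mg 1.31, Ga 1.81, Sn 1.96.
So from highest to lowest: Sn > Ga > Mg > Li.

Sn > Ga > Mg > Li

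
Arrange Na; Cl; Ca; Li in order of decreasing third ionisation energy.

Li > Na > Ca > Cl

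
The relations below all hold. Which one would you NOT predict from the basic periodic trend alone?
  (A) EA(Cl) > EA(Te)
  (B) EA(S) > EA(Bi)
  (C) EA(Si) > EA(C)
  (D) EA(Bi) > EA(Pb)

The general trend: electron affinity increases across a period and decreases down a group.
(A) Cl (period 3, group 17) vs Te (period 5, group 16): the stated order agrees with the simple trend.
(B) S (period 3, group 16) vs Bi (period 6, group 15): the stated order agrees with the simple trend.
(C) Si (period 3, group 14) vs C (period 2, group 14): the stated order contradicts the simple trend.
(D) Bi (period 6, group 15) vs Pb (period 6, group 14): the stated order agrees with the simple trend.
The exception is (C): Si's larger, more diffuse 3p orbitals accept an added electron slightly more readily than C's compact 2p.

(C)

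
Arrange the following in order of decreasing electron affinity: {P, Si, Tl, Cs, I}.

I, Si, P, Cs, Tl

Si is in period 3, group 14; P is in period 3, group 15; I is in period 5, group 17; Cs is in period 6, group 1; Tl is in period 6, group 13.
Electron affinity generally becomes more exothermic across a period toward the halogens and less exothermic down a group.
Here both period and group differ, so the two effects have to be weighed against each other.
Cs > Tl: this pair runs against the simple trend — see the exception note.
P > Cs: both effects reinforce here, so P is clearly the higher of the two.
Si > P: this pair runs against the simple trend — see the exception note.
I > Si: the two effects oppose for this pair; the across-period effect wins (295 vs 134 kJ/mol).
Note the exception: Cs has a higher electron affinity than Tl, contrary to the simple trend — Tl's ns²np¹ configuration gives only a small electron affinity — the sparsely filled np subshell binds an added electron weakly.
Note the exception: Si has a higher electron affinity than P, contrary to the simple trend — adding an electron to P's half-filled 3p³ is unfavourable, so Si (3p²) has the more exothermic EA.
Approximate values (kJ/mol): Si 134, P 72, I 295, Cs 46, Tl 19.
So from highest to lowest: I > Si > P > Cs > Tl.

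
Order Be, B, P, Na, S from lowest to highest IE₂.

Be, P, S, B, Na

Consider each +1 ion: Be⁺ still has 1 valence electron; B⁺ still has 2 valence electrons; P⁺ still has 4 valence electrons; Na⁺ is the bare [Ne] core; S⁺ still has 5 valence electrons.
Breaking into a closed-shell core is much more expensive than removing a leftover valence electron — Na has the largest IE_2 here.
Valence configurations: Be⁺ [He]2s¹, B⁺ [He]2s², P⁺ [Ne]3s²3p², S⁺ [Ne]3s²3p³.
The numbers (kJ/mol): Be 1757, B 2427, P 1907, Na 4562, S 2252.
Hence IE_2: Be < P < S < B < Na.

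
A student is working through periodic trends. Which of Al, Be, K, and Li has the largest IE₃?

Be

After 2 electrons have been removed, what remains? Al²⁺ still has 1 valence electron; Be²⁺ is the bare [He] core; K²⁺ is already 1 electron into the core; Li²⁺ is already 1 electron into the core.
Breaking into a closed-shell core is much more expensive than removing a leftover valence electron — K, Li and Be have the largest IE_3 here.
Approximate IE_3 values (kJ/mol): Al 2745, Be 14849, K 4420, Li 11815.
Putting it together, IE_3: Al < K < Li < Be.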